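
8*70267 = 562136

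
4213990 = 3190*1321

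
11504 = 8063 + 3441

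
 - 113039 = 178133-291172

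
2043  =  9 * 227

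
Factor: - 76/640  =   - 2^(-5 )* 5^ ( - 1)  *19^1 = - 19/160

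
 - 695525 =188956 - 884481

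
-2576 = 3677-6253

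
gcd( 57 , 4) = 1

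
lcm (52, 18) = 468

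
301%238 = 63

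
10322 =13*794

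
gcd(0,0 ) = 0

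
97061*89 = 8638429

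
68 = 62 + 6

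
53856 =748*72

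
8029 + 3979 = 12008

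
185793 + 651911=837704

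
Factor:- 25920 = -2^6 * 3^4*5^1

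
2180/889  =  2180/889  =  2.45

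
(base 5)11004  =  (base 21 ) 1ej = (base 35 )LJ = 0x2F2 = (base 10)754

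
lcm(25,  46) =1150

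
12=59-47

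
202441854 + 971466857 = 1173908711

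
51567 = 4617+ 46950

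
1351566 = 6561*206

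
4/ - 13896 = -1+ 3473/3474 = -  0.00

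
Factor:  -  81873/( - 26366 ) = 2^( - 1 ) * 3^2* 11^1 * 827^1*13183^ ( - 1)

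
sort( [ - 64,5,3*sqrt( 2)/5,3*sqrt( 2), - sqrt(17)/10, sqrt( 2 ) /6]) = [ - 64, - sqrt( 17) /10,  sqrt(2) /6,3*sqrt( 2)/5, 3*sqrt ( 2),5] 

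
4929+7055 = 11984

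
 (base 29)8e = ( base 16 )F6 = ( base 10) 246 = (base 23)ag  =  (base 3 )100010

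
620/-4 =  - 155/1 = - 155.00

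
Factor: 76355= 5^1 * 15271^1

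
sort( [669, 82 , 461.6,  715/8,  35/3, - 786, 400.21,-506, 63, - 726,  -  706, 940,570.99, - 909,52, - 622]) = [ - 909,  -  786 , - 726, - 706, -622, - 506, 35/3 , 52, 63,82, 715/8, 400.21, 461.6, 570.99, 669, 940]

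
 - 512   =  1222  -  1734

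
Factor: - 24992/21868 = -8/7 = - 2^3 * 7^(  -  1) 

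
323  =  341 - 18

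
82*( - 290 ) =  - 23780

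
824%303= 218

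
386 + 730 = 1116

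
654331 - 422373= 231958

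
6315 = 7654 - 1339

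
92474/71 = 92474/71  =  1302.45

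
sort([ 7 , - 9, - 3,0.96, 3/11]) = [-9, - 3, 3/11, 0.96,7]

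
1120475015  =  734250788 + 386224227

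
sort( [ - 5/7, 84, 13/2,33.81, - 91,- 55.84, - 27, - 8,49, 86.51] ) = [ - 91, - 55.84, - 27, - 8, - 5/7,13/2, 33.81, 49,84, 86.51 ] 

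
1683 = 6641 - 4958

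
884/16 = 221/4 = 55.25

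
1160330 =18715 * 62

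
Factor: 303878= 2^1*151939^1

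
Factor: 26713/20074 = 2^(  -  1)*10037^( - 1 )*26713^1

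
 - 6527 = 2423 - 8950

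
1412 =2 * 706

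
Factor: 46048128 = 2^7 *3^1 * 7^1*37^1*463^1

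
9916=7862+2054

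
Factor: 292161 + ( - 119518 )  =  172643^1= 172643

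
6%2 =0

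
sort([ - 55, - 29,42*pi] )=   [ - 55, - 29, 42* pi]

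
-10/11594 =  - 5/5797  =  - 0.00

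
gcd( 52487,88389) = 1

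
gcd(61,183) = 61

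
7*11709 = 81963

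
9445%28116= 9445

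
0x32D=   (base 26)157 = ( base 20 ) 20d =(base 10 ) 813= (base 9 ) 1103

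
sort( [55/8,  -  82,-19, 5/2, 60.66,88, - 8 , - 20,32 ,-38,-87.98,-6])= [ - 87.98, - 82, - 38 ,-20 ,  -  19, - 8, - 6 , 5/2,55/8, 32,60.66 , 88]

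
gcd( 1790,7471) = 1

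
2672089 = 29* 92141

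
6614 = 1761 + 4853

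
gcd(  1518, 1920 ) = 6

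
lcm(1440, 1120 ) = 10080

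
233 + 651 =884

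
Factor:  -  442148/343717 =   -  2^2*7^1*11^( - 1 )*15791^1*31247^ (-1)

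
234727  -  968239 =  - 733512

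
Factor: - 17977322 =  - 2^1*11^1*817151^1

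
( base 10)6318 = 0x18ae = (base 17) 14eb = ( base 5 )200233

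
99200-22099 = 77101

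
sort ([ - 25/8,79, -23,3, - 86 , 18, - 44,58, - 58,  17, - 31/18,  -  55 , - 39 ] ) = [ - 86, - 58, - 55 , - 44, - 39, - 23, - 25/8, - 31/18, 3, 17,18,58,  79 ] 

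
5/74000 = 1/14800 = 0.00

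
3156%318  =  294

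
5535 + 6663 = 12198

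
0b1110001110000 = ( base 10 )7280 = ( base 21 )gae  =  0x1C70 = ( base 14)2920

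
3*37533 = 112599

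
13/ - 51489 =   -  13/51489 = - 0.00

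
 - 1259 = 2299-3558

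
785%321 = 143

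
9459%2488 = 1995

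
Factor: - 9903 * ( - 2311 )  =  3^1*2311^1 * 3301^1 = 22885833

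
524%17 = 14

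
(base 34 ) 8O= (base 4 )10220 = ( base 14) 172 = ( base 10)296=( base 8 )450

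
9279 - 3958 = 5321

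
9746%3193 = 167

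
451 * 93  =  41943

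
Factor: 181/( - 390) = -2^(  -  1 )*3^( - 1 ) * 5^ ( - 1)*13^( - 1)*181^1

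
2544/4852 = 636/1213=0.52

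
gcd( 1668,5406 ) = 6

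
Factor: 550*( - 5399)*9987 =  - 29655897150 = - 2^1 * 3^1*5^2*11^1 * 3329^1*5399^1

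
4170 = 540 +3630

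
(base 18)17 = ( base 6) 41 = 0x19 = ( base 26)p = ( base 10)25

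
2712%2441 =271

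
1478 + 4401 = 5879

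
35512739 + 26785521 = 62298260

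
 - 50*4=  - 200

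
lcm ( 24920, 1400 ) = 124600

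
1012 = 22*46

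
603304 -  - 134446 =737750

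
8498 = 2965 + 5533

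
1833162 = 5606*327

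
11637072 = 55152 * 211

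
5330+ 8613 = 13943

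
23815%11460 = 895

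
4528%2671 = 1857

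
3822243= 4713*811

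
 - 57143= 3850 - 60993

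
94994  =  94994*1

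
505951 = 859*589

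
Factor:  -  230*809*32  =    -  5954240 = -2^6*5^1*23^1*809^1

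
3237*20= 64740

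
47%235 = 47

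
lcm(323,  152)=2584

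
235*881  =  207035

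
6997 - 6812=185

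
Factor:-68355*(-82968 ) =2^3*3^3*5^1*7^2*31^1*3457^1 = 5671277640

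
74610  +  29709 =104319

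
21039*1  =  21039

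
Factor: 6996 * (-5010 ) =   -  35049960 = - 2^3*3^2*5^1*  11^1* 53^1*167^1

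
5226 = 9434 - 4208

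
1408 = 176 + 1232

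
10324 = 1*10324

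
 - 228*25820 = -5886960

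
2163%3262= 2163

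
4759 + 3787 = 8546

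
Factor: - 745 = -5^1*149^1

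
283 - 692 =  - 409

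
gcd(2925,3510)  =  585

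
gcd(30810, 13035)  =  1185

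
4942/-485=-11  +  393/485 = - 10.19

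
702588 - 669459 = 33129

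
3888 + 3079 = 6967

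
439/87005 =439/87005= 0.01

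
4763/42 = 113+17/42 = 113.40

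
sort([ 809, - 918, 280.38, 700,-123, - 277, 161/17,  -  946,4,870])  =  [  -  946, - 918, - 277, - 123 , 4, 161/17, 280.38, 700,809 , 870]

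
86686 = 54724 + 31962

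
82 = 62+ 20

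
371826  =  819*454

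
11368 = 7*1624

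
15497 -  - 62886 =78383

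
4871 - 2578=2293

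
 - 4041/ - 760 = 4041/760 = 5.32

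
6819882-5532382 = 1287500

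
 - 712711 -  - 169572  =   - 543139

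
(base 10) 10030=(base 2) 10011100101110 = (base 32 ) 9PE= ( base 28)cm6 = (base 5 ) 310110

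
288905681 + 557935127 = 846840808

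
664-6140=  - 5476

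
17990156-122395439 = -104405283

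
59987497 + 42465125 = 102452622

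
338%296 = 42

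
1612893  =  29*55617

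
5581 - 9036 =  - 3455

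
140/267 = 140/267 = 0.52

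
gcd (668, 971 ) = 1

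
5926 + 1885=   7811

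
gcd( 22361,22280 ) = 1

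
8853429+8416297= 17269726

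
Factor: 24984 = 2^3* 3^2*347^1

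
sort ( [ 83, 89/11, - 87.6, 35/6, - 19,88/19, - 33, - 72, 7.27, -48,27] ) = [  -  87.6, - 72, - 48 ,-33, - 19, 88/19,35/6,7.27, 89/11,27,  83 ]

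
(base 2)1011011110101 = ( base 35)4rw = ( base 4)1123311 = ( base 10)5877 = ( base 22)C33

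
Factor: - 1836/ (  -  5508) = 3^(-1 ) = 1/3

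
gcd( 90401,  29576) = 1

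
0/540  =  0 = 0.00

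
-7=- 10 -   -  3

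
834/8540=417/4270=0.10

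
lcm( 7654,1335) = 114810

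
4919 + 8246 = 13165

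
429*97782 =41948478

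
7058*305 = 2152690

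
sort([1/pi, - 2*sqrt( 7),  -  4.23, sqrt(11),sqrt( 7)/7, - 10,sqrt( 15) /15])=[ - 10, - 2*sqrt(7 ), - 4.23,sqrt( 15)/15 , 1/pi, sqrt( 7 ) /7,sqrt (11) ] 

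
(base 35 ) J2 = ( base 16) 29b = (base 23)160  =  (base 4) 22123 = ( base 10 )667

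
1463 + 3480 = 4943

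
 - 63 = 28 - 91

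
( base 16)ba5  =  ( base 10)2981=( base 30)39b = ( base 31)335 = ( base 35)2F6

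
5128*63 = 323064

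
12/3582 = 2/597 = 0.00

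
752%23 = 16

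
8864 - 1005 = 7859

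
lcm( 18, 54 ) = 54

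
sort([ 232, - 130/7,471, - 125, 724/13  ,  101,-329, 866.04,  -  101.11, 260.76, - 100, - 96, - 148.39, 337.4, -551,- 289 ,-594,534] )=[ -594, -551, - 329, - 289, - 148.39, - 125,-101.11, - 100, - 96, - 130/7, 724/13,101, 232, 260.76, 337.4,471, 534, 866.04]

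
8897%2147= 309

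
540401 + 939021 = 1479422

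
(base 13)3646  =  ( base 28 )9lj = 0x1DEF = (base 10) 7663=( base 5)221123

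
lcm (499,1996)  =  1996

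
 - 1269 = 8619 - 9888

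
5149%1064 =893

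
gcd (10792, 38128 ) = 8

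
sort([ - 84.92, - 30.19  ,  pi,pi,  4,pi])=[ - 84.92,-30.19,  pi, pi, pi, 4 ] 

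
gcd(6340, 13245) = 5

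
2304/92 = 25 + 1/23 =25.04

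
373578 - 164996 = 208582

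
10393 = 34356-23963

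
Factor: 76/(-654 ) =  - 2^1*3^(-1)*19^1 * 109^( - 1 ) =- 38/327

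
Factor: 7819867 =11^2 *64627^1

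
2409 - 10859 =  - 8450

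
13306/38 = 6653/19  =  350.16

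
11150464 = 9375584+1774880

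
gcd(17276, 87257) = 1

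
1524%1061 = 463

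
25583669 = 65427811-39844142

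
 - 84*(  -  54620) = 4588080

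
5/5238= 5/5238 = 0.00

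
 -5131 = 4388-9519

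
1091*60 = 65460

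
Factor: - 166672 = -2^4*11^1*947^1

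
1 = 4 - 3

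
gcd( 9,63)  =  9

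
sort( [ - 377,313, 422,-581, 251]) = [ - 581 ,  -  377, 251,313, 422 ]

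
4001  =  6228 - 2227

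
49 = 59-10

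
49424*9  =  444816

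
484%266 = 218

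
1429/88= 1429/88 =16.24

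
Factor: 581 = 7^1 * 83^1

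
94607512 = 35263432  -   - 59344080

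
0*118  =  0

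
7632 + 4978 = 12610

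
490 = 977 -487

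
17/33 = 17/33 = 0.52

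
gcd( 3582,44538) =6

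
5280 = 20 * 264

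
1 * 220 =220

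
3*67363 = 202089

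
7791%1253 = 273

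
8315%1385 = 5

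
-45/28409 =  - 1 + 28364/28409 = - 0.00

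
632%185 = 77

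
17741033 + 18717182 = 36458215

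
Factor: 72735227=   72735227^1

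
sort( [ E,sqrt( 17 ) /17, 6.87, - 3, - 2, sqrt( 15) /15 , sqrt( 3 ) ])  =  [ - 3, - 2,sqrt( 17 ) /17, sqrt( 15) /15,sqrt(3 ),E,  6.87]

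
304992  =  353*864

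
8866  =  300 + 8566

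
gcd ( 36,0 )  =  36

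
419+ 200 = 619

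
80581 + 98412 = 178993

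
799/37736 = 799/37736 =0.02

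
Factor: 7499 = 7499^1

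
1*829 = 829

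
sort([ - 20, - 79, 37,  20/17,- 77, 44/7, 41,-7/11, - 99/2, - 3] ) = [ -79, - 77, - 99/2, - 20, - 3, - 7/11, 20/17,44/7, 37, 41] 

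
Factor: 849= 3^1*283^1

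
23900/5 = 4780 = 4780.00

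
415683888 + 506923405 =922607293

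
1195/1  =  1195 = 1195.00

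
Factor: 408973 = 43^1 * 9511^1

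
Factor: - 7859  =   - 29^1*271^1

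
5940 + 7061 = 13001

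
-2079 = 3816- 5895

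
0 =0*7286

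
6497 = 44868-38371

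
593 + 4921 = 5514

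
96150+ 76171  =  172321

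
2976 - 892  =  2084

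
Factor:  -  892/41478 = -2^1 * 3^( - 1)*31^ ( -1)=-2/93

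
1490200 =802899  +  687301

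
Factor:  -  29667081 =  - 3^1*37^1*267271^1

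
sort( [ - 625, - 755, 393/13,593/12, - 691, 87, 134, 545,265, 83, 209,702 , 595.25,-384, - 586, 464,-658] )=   [ - 755,-691, - 658, - 625,-586, - 384, 393/13, 593/12,83, 87,134, 209, 265,464 , 545,595.25 , 702]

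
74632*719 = 53660408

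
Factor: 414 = 2^1 * 3^2*23^1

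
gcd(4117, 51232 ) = 1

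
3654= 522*7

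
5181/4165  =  5181/4165 = 1.24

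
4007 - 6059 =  - 2052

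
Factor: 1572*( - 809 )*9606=-12216411288 = - 2^3*3^2*131^1*809^1 *1601^1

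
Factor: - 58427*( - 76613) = 4476267751 = 23^1*3331^1*58427^1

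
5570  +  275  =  5845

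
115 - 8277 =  - 8162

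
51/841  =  51/841 =0.06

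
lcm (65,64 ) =4160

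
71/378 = 71/378 = 0.19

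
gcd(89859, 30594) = 3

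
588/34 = 17 + 5/17 = 17.29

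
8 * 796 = 6368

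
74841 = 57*1313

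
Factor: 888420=2^2 * 3^1 * 5^1*13^1*17^1*67^1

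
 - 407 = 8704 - 9111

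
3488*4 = 13952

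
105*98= 10290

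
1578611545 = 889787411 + 688824134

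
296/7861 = 296/7861 = 0.04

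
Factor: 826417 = 43^1*19219^1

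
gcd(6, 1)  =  1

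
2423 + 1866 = 4289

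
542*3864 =2094288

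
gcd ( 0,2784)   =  2784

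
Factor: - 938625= - 3^1*5^3*2503^1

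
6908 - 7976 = -1068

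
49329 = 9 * 5481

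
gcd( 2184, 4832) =8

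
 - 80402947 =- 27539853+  - 52863094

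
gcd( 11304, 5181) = 471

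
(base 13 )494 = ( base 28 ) 10d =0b1100011101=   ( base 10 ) 797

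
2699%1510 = 1189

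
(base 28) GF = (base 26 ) HL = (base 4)13033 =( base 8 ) 717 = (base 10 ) 463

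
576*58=33408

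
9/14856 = 3/4952 = 0.00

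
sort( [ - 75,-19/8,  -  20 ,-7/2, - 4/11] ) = [  -  75,  -  20,-7/2,-19/8,-4/11 ]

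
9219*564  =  5199516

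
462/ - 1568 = -1+79/112 = - 0.29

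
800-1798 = -998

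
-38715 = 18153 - 56868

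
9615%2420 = 2355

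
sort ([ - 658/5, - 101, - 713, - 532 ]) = [ - 713, - 532, - 658/5,-101 ] 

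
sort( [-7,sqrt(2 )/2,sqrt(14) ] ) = [ - 7,sqrt( 2 ) /2,sqrt( 14) ] 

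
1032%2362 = 1032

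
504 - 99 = 405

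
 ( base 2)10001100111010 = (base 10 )9018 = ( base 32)8PQ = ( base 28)be2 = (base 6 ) 105430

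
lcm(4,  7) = 28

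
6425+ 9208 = 15633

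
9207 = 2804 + 6403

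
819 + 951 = 1770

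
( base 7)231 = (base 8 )170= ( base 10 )120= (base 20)60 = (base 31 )3r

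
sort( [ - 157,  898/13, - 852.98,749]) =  [- 852.98, - 157, 898/13, 749 ] 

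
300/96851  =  300/96851 = 0.00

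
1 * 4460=4460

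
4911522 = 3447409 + 1464113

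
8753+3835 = 12588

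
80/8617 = 80/8617 = 0.01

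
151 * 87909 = 13274259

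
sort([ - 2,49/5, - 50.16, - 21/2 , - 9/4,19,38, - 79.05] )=[ - 79.05, - 50.16, - 21/2, - 9/4, - 2, 49/5, 19,38]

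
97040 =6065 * 16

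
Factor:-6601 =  - 7^1*23^1*41^1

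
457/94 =457/94   =  4.86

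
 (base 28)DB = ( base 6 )1423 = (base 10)375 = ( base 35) AP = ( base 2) 101110111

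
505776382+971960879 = 1477737261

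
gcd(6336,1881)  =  99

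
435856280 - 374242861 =61613419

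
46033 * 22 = 1012726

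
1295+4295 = 5590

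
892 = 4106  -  3214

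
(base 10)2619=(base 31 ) 2MF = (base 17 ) 911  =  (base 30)2R9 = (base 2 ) 101000111011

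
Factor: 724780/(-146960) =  - 2^( - 2)*7^1*11^( - 1 )*31^1=- 217/44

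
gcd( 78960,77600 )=80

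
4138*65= 268970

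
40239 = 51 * 789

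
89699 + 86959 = 176658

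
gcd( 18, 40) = 2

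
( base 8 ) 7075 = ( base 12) 2139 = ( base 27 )500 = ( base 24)67l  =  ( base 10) 3645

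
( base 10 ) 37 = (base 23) 1e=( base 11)34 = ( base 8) 45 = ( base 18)21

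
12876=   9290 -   -  3586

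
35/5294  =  35/5294 = 0.01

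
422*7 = 2954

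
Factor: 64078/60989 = 2^1*7^1*23^1*71^( - 1 ) * 199^1*859^( - 1 ) 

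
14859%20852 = 14859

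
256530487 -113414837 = 143115650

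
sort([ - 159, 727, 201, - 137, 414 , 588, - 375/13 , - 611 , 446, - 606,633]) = [- 611, - 606 , - 159, - 137, - 375/13 , 201 , 414,  446, 588, 633, 727 ]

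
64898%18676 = 8870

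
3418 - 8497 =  - 5079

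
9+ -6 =3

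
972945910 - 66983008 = 905962902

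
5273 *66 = 348018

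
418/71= 418/71 = 5.89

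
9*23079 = 207711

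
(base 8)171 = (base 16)79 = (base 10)121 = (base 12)a1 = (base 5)441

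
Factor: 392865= 3^1*5^1*11^1*2381^1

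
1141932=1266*902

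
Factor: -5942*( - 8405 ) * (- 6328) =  - 316036203280 = -2^4*5^1*7^1*41^2*113^1 * 2971^1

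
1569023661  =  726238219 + 842785442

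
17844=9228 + 8616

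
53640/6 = 8940 = 8940.00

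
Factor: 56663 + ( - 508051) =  - 451388 = - 2^2*7^4*47^1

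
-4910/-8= 613 + 3/4 = 613.75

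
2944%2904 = 40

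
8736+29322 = 38058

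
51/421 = 51/421 = 0.12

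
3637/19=191+8/19 = 191.42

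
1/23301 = 1/23301 = 0.00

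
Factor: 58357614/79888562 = 3^1 * 7^1 * 13^( - 1)  *29^( - 1)*227^1*6121^1 *105953^( - 1) =29178807/39944281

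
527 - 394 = 133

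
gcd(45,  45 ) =45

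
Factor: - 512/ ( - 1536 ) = 3^( - 1) = 1/3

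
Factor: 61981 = 61981^1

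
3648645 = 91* 40095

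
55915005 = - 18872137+74787142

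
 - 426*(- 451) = 192126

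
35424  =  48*738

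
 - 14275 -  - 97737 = 83462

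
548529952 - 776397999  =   - 227868047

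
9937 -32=9905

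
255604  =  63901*4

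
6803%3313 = 177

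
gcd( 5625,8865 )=45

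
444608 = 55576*8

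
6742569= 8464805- 1722236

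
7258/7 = 7258/7 = 1036.86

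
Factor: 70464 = 2^6*3^1*367^1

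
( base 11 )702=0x351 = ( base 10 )849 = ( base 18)2b3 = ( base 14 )449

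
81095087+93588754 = 174683841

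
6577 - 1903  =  4674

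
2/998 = 1/499 = 0.00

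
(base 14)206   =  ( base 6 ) 1502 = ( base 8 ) 616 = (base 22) i2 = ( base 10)398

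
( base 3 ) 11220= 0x84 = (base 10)132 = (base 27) 4O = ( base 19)6I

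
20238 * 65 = 1315470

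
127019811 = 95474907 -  - 31544904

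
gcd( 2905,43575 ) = 2905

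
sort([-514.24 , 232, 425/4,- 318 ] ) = [ - 514.24, - 318,425/4, 232]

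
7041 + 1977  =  9018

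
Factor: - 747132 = - 2^2 * 3^1 * 23^1*2707^1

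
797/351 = 797/351 = 2.27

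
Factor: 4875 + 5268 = 10143 = 3^2  *7^2*23^1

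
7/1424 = 7/1424 = 0.00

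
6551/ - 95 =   -  69 +4/95= -68.96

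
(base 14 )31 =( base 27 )1G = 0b101011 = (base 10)43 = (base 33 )1A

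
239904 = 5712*42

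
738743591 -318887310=419856281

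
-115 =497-612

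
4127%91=32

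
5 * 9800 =49000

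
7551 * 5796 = 43765596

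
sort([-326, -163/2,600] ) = [ - 326, - 163/2,600]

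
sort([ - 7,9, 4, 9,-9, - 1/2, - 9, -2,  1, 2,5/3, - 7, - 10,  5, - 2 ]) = [ - 10,  -  9, - 9, -7,-7, - 2,-2, - 1/2,1,5/3,2, 4,5 , 9, 9]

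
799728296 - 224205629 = 575522667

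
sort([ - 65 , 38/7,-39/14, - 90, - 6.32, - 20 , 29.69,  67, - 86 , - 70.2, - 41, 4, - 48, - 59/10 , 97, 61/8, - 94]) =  [ - 94, - 90, - 86, - 70.2, - 65, - 48, - 41, - 20, - 6.32, - 59/10, - 39/14, 4 , 38/7, 61/8 , 29.69 , 67,  97] 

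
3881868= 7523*516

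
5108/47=5108/47   =  108.68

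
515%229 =57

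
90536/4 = 22634= 22634.00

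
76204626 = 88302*863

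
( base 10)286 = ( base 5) 2121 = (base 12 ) 1ba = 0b100011110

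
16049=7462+8587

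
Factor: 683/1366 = 1/2 = 2^ ( - 1 ) 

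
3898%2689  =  1209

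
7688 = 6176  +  1512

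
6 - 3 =3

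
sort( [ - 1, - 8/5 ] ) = [  -  8/5, - 1 ] 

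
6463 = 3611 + 2852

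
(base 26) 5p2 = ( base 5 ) 112112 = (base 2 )111111000000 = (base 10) 4032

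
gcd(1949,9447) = 1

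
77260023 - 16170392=61089631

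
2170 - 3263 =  - 1093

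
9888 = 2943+6945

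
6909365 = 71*97315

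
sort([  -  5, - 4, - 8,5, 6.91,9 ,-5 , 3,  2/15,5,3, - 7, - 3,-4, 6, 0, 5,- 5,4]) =[ - 8,- 7 , - 5,-5, - 5, -4,-4,-3,  0, 2/15,3, 3,4, 5,  5 , 5, 6 , 6.91 , 9 ] 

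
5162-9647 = -4485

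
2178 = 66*33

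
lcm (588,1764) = 1764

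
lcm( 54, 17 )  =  918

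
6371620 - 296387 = 6075233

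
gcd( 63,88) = 1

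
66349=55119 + 11230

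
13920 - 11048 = 2872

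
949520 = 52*18260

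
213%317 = 213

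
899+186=1085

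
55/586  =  55/586 = 0.09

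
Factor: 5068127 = 29^1*174763^1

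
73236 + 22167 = 95403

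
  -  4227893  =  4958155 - 9186048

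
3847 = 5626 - 1779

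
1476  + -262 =1214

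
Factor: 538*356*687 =2^3* 3^1 * 89^1*229^1 * 269^1=131579736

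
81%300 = 81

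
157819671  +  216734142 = 374553813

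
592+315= 907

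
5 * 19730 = 98650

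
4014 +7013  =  11027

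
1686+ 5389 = 7075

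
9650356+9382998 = 19033354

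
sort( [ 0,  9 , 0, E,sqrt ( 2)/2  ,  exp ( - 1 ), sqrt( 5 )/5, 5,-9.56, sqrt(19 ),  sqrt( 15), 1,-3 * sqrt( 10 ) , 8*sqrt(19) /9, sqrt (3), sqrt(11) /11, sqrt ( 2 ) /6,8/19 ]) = [ - 9.56, - 3*sqrt (10 ),0, 0,sqrt(2 ) /6,sqrt (11)/11, exp ( - 1 ), 8/19, sqrt ( 5 ) /5 , sqrt( 2 ) /2 , 1, sqrt( 3) , E, sqrt(15),8 * sqrt ( 19)/9 , sqrt(  19),5, 9 ]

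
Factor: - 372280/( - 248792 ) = 5^1*41^1*137^( - 1) =205/137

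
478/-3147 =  - 1 + 2669/3147 = -0.15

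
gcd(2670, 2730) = 30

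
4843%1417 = 592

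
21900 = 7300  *3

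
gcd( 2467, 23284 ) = 1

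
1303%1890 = 1303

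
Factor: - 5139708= - 2^2*3^1*7^2*8741^1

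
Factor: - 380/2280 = - 2^(-1)*3^( - 1 )=-1/6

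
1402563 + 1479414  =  2881977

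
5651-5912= - 261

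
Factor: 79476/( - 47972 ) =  - 3^1 * 37^1*67^( -1 ) = -  111/67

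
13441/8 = 1680+1/8 = 1680.12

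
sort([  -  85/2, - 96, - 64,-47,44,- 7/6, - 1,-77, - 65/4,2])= [-96,-77,-64,-47, -85/2, - 65/4, - 7/6, - 1,2, 44]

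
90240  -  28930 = 61310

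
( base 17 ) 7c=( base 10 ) 131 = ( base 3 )11212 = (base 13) a1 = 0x83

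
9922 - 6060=3862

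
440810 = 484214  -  43404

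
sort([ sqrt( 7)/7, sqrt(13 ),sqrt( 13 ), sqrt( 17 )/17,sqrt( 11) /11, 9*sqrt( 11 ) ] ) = [sqrt( 17) /17,sqrt(11 ) /11, sqrt ( 7 ) /7, sqrt ( 13),sqrt(13 ), 9*sqrt( 11 )]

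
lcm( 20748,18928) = 1078896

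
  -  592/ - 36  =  148/9 = 16.44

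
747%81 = 18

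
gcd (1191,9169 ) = 1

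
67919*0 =0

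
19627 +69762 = 89389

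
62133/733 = 62133/733 = 84.77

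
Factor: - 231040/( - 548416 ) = 2^1*5^1 * 11^(-1)*19^1*41^( - 1 )= 190/451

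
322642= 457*706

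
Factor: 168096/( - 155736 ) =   -  2^2*3^( - 2)*7^(- 1) * 17^1=- 68/63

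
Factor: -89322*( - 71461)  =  2^1*3^1*13^1*23^1 * 239^1*14887^1= 6383039442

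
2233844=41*54484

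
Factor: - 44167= - 29^1 * 1523^1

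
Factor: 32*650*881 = 2^6 * 5^2 * 13^1*881^1= 18324800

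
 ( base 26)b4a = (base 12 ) 4452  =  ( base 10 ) 7550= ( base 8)16576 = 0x1D7E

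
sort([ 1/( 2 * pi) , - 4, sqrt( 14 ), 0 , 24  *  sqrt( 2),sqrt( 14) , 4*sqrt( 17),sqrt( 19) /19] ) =[ - 4, 0,1/( 2*pi),sqrt (19 )/19,sqrt(14), sqrt( 14 ), 4*sqrt(17),24 * sqrt( 2) ]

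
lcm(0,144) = 0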